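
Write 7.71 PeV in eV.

peta = 1e15, (no prefix) = 1e0; factor is 1e15.
7.71 × 1e15 = 7710000000000000

7710000000000000 eV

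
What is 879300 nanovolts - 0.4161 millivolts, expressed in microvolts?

In microvolts:
  879300 nanovolts = 879300 × 10⁻³ microvolts = 879.3
  0.4161 millivolts = 0.4161 × 10³ microvolts = 416.1
Difference: 879.3 - 416.1 = 463.2

463.2 microvolts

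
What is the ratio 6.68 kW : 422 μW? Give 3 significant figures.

15800000

(6.68 × 10³) / (422 × 10⁻⁶) = 0.01583 × 10⁹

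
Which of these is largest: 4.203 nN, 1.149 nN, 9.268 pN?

4.203 nN

4.203 nN = 0.000000004203 N
1.149 nN = 0.000000001149 N
9.268 pN = 0.000000000009268 N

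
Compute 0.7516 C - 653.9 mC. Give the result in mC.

In mC:
  0.7516 C = 0.7516 × 10³ mC = 751.6
  653.9 mC → 653.9
Difference: 751.6 - 653.9 = 97.7

97.7 mC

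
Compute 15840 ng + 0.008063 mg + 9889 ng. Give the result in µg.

In µg:
  15840 ng = 15840 × 10⁻³ µg = 15.84
  0.008063 mg = 0.008063 × 10³ µg = 8.063
  9889 ng = 9889 × 10⁻³ µg = 9.889
Sum: 15.84 + 8.063 + 9.889 = 33.792

33.792 µg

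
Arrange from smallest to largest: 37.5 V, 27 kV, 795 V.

37.5 V = 37.5 V
27 kV = 27000 V
795 V = 795 V

37.5 V < 795 V < 27 kV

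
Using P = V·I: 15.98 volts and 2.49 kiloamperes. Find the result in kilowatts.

39.7902 kilowatts

15.98 × 2.49e3 = 39.7902e3 W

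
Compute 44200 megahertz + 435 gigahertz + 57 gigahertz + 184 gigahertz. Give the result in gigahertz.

720.2 gigahertz

In gigahertz:
  44200 megahertz = 44200 × 10^-3 gigahertz = 44.2
  435 gigahertz → 435
  57 gigahertz → 57
  184 gigahertz → 184
Sum: 44.2 + 435 + 57 + 184 = 720.2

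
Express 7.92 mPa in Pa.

0.00792 Pa

milli = 10^-3, (no prefix) = 10^0; factor is 10^-3.
7.92 × 10^-3 = 0.00792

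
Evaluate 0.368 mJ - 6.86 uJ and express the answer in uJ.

In uJ:
  0.368 mJ = 0.368 × 10³ uJ = 368
  6.86 uJ → 6.86
Difference: 368 - 6.86 = 361.14

361.14 uJ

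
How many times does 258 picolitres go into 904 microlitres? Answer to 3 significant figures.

3500000

(904 × 10⁻⁶) / (258 × 10⁻¹²) = 3.504 × 10⁶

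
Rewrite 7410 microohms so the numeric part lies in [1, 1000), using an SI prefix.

= 7.41 × 10^-3 ohms; 10^-3 is milli.

7.41 milliohms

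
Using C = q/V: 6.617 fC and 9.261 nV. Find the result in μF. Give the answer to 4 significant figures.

(6.617 × 10⁻¹⁵) / (9.261 × 10⁻⁹) = 0.714502 × 10⁻⁶ F

0.7145 μF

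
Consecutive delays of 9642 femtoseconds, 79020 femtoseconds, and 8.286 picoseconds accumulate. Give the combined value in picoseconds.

In picoseconds:
  9642 femtoseconds = 9642 × 10^-3 picoseconds = 9.642
  79020 femtoseconds = 79020 × 10^-3 picoseconds = 79.02
  8.286 picoseconds → 8.286
Sum: 9.642 + 79.02 + 8.286 = 96.948

96.948 picoseconds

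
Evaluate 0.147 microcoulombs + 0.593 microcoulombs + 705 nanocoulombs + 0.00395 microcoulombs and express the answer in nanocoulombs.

1448.95 nanocoulombs

In nanocoulombs:
  0.147 microcoulombs = 0.147 × 10³ nanocoulombs = 147
  0.593 microcoulombs = 0.593 × 10³ nanocoulombs = 593
  705 nanocoulombs → 705
  0.00395 microcoulombs = 0.00395 × 10³ nanocoulombs = 3.95
Sum: 147 + 593 + 705 + 3.95 = 1448.95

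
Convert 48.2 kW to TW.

0.0000000482 TW

kilo = 1e3, tera = 1e12; factor is 1e-9.
48.2 × 1e-9 = 0.0000000482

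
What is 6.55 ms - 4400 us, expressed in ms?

2.15 ms

In ms:
  6.55 ms → 6.55
  4400 us = 4400 × 10⁻³ ms = 4.4
Difference: 6.55 - 4.4 = 2.15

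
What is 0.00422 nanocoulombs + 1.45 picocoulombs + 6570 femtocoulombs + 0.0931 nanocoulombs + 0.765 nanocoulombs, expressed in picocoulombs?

870.34 picocoulombs

In picocoulombs:
  0.00422 nanocoulombs = 0.00422e3 picocoulombs = 4.22
  1.45 picocoulombs → 1.45
  6570 femtocoulombs = 6570e-3 picocoulombs = 6.57
  0.0931 nanocoulombs = 0.0931e3 picocoulombs = 93.1
  0.765 nanocoulombs = 0.765e3 picocoulombs = 765
Sum: 4.22 + 1.45 + 6.57 + 93.1 + 765 = 870.34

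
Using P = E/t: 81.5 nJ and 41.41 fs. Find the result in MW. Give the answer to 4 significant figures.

1.968 MW

(81.5e-9) / (41.41e-15) = 1.96812e6 W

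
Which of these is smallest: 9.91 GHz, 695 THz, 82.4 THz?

9.91 GHz

9.91 GHz = 9910000000 Hz
695 THz = 695000000000000 Hz
82.4 THz = 82400000000000 Hz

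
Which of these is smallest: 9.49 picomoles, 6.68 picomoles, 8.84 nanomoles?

9.49 picomoles = 0.00000000000949 moles
6.68 picomoles = 0.00000000000668 moles
8.84 nanomoles = 0.00000000884 moles

6.68 picomoles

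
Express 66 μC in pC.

66000000 pC

micro = 10^-6, pico = 10^-12; factor is 10^6.
66 × 10^6 = 66000000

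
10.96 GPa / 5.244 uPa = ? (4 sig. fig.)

2090000000000000

(10.96 × 10⁹) / (5.244 × 10⁻⁶) = 2.09 × 10¹⁵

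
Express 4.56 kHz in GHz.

0.00000456 GHz

kilo = 1e3, giga = 1e9; factor is 1e-6.
4.56 × 1e-6 = 0.00000456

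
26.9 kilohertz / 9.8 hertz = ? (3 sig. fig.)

(26.9 × 10^3) / (9.8) = 2.745 × 10^3

2740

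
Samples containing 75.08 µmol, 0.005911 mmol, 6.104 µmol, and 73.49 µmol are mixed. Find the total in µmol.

160.585 µmol

In µmol:
  75.08 µmol → 75.08
  0.005911 mmol = 0.005911e3 µmol = 5.911
  6.104 µmol → 6.104
  73.49 µmol → 73.49
Sum: 75.08 + 5.911 + 6.104 + 73.49 = 160.585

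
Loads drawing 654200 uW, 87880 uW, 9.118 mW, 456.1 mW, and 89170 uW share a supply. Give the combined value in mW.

1296.468 mW

In mW:
  654200 uW = 654200 × 10^-3 mW = 654.2
  87880 uW = 87880 × 10^-3 mW = 87.88
  9.118 mW → 9.118
  456.1 mW → 456.1
  89170 uW = 89170 × 10^-3 mW = 89.17
Sum: 654.2 + 87.88 + 9.118 + 456.1 + 89.17 = 1296.468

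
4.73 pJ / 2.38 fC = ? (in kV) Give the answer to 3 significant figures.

1.99 kV

(4.73 × 10^-12) / (2.38 × 10^-15) = 1.9874 × 10^3 V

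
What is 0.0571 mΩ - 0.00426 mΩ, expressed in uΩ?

In uΩ:
  0.0571 mΩ = 0.0571 × 10³ uΩ = 57.1
  0.00426 mΩ = 0.00426 × 10³ uΩ = 4.26
Difference: 57.1 - 4.26 = 52.84

52.84 uΩ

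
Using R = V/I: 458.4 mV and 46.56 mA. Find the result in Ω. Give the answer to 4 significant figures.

(458.4e-3) / (46.56e-3) = 9.84536 Ω

9.845 Ω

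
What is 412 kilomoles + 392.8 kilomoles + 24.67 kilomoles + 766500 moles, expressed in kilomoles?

In kilomoles:
  412 kilomoles → 412
  392.8 kilomoles → 392.8
  24.67 kilomoles → 24.67
  766500 moles = 766500 × 10⁻³ kilomoles = 766.5
Sum: 412 + 392.8 + 24.67 + 766.5 = 1595.97

1595.97 kilomoles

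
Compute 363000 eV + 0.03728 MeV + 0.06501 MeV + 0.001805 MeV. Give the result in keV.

In keV:
  363000 eV = 363000e-3 keV = 363
  0.03728 MeV = 0.03728e3 keV = 37.28
  0.06501 MeV = 0.06501e3 keV = 65.01
  0.001805 MeV = 0.001805e3 keV = 1.805
Sum: 363 + 37.28 + 65.01 + 1.805 = 467.095

467.095 keV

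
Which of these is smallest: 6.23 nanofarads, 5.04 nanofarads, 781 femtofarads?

6.23 nanofarads = 0.00000000623 farads
5.04 nanofarads = 0.00000000504 farads
781 femtofarads = 0.000000000000781 farads

781 femtofarads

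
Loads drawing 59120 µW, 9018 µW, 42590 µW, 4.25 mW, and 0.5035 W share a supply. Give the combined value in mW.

618.478 mW

In mW:
  59120 µW = 59120 × 10⁻³ mW = 59.12
  9018 µW = 9018 × 10⁻³ mW = 9.018
  42590 µW = 42590 × 10⁻³ mW = 42.59
  4.25 mW → 4.25
  0.5035 W = 0.5035 × 10³ mW = 503.5
Sum: 59.12 + 9.018 + 42.59 + 4.25 + 503.5 = 618.478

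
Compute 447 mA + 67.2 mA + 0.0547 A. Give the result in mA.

568.9 mA

In mA:
  447 mA → 447
  67.2 mA → 67.2
  0.0547 A = 0.0547 × 10^3 mA = 54.7
Sum: 447 + 67.2 + 54.7 = 568.9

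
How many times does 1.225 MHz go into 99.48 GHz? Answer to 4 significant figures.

(99.48 × 10⁹) / (1.225 × 10⁶) = 81.208 × 10³

81210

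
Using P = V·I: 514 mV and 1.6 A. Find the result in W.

514 × 10⁻³ × 1.6 = 822.4 × 10⁻³ W

0.8224 W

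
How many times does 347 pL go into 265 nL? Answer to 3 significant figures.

764

(265 × 10^-9) / (347 × 10^-12) = 0.7637 × 10^3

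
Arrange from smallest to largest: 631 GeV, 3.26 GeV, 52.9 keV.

52.9 keV < 3.26 GeV < 631 GeV

631 GeV = 631000000000 eV
3.26 GeV = 3260000000 eV
52.9 keV = 52900 eV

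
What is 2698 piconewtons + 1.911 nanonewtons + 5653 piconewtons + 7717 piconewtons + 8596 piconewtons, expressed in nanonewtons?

In nanonewtons:
  2698 piconewtons = 2698 × 10^-3 nanonewtons = 2.698
  1.911 nanonewtons → 1.911
  5653 piconewtons = 5653 × 10^-3 nanonewtons = 5.653
  7717 piconewtons = 7717 × 10^-3 nanonewtons = 7.717
  8596 piconewtons = 8596 × 10^-3 nanonewtons = 8.596
Sum: 2.698 + 1.911 + 5.653 + 7.717 + 8.596 = 26.575

26.575 nanonewtons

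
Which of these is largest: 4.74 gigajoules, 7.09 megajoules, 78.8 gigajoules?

4.74 gigajoules = 4740000000 joules
7.09 megajoules = 7090000 joules
78.8 gigajoules = 78800000000 joules

78.8 gigajoules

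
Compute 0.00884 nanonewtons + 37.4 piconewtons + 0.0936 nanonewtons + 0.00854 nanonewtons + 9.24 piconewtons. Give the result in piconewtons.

In piconewtons:
  0.00884 nanonewtons = 0.00884e3 piconewtons = 8.84
  37.4 piconewtons → 37.4
  0.0936 nanonewtons = 0.0936e3 piconewtons = 93.6
  0.00854 nanonewtons = 0.00854e3 piconewtons = 8.54
  9.24 piconewtons → 9.24
Sum: 8.84 + 37.4 + 93.6 + 8.54 + 9.24 = 157.62

157.62 piconewtons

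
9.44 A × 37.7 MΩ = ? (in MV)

355.888 MV

9.44 × 37.7e6 = 355.888e6 V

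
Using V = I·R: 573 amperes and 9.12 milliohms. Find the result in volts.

5.22576 volts

573 × 9.12 × 10⁻³ = 5225.76 × 10⁻³ V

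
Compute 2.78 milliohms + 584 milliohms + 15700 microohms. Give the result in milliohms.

In milliohms:
  2.78 milliohms → 2.78
  584 milliohms → 584
  15700 microohms = 15700 × 10⁻³ milliohms = 15.7
Sum: 2.78 + 584 + 15.7 = 602.48

602.48 milliohms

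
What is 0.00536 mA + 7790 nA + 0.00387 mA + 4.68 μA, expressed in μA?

In μA:
  0.00536 mA = 0.00536 × 10³ μA = 5.36
  7790 nA = 7790 × 10⁻³ μA = 7.79
  0.00387 mA = 0.00387 × 10³ μA = 3.87
  4.68 μA → 4.68
Sum: 5.36 + 7.79 + 3.87 + 4.68 = 21.7

21.7 μA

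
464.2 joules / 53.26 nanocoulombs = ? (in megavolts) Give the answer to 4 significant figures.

8716 megavolts

(464.2) / (53.26 × 10^-9) = 8.71573 × 10^9 V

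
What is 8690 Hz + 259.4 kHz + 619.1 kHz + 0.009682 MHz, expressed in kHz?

896.872 kHz

In kHz:
  8690 Hz = 8690e-3 kHz = 8.69
  259.4 kHz → 259.4
  619.1 kHz → 619.1
  0.009682 MHz = 0.009682e3 kHz = 9.682
Sum: 8.69 + 259.4 + 619.1 + 9.682 = 896.872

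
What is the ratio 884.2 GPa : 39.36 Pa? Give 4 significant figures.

(884.2 × 10⁹) / (39.36) = 22.464 × 10⁹

22460000000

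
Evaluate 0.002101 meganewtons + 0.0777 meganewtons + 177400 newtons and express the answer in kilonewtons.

In kilonewtons:
  0.002101 meganewtons = 0.002101 × 10³ kilonewtons = 2.101
  0.0777 meganewtons = 0.0777 × 10³ kilonewtons = 77.7
  177400 newtons = 177400 × 10⁻³ kilonewtons = 177.4
Sum: 2.101 + 77.7 + 177.4 = 257.201

257.201 kilonewtons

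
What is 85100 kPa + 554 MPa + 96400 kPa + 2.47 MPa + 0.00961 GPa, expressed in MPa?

In MPa:
  85100 kPa = 85100e-3 MPa = 85.1
  554 MPa → 554
  96400 kPa = 96400e-3 MPa = 96.4
  2.47 MPa → 2.47
  0.00961 GPa = 0.00961e3 MPa = 9.61
Sum: 85.1 + 554 + 96.4 + 2.47 + 9.61 = 747.58

747.58 MPa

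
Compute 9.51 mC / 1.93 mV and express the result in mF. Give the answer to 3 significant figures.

(9.51 × 10^-3) / (1.93 × 10^-3) = 4.9275 F

4930 mF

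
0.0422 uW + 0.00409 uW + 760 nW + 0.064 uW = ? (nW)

In nW:
  0.0422 uW = 0.0422 × 10^3 nW = 42.2
  0.00409 uW = 0.00409 × 10^3 nW = 4.09
  760 nW → 760
  0.064 uW = 0.064 × 10^3 nW = 64
Sum: 42.2 + 4.09 + 760 + 64 = 870.29

870.29 nW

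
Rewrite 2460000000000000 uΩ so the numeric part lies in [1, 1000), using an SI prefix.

2.46 GΩ

= 2.46e9 Ω; 1e9 is giga.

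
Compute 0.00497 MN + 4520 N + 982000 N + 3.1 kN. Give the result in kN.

In kN:
  0.00497 MN = 0.00497 × 10^3 kN = 4.97
  4520 N = 4520 × 10^-3 kN = 4.52
  982000 N = 982000 × 10^-3 kN = 982
  3.1 kN → 3.1
Sum: 4.97 + 4.52 + 982 + 3.1 = 994.59

994.59 kN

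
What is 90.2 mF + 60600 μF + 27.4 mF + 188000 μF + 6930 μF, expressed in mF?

373.13 mF

In mF:
  90.2 mF → 90.2
  60600 μF = 60600e-3 mF = 60.6
  27.4 mF → 27.4
  188000 μF = 188000e-3 mF = 188
  6930 μF = 6930e-3 mF = 6.93
Sum: 90.2 + 60.6 + 27.4 + 188 + 6.93 = 373.13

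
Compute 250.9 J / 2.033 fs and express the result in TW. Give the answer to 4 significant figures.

123400 TW

(250.9) / (2.033e-15) = 123.414e15 W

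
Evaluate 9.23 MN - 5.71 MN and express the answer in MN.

In MN:
  9.23 MN → 9.23
  5.71 MN → 5.71
Difference: 9.23 - 5.71 = 3.52

3.52 MN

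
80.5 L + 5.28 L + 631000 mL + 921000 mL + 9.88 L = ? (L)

In L:
  80.5 L → 80.5
  5.28 L → 5.28
  631000 mL = 631000 × 10⁻³ L = 631
  921000 mL = 921000 × 10⁻³ L = 921
  9.88 L → 9.88
Sum: 80.5 + 5.28 + 631 + 921 + 9.88 = 1647.66

1647.66 L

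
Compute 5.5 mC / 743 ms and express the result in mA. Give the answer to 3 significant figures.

(5.5 × 10^-3) / (743 × 10^-3) = 0.0074024 A

7.40 mA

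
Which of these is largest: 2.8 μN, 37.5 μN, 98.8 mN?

2.8 μN = 0.0000028 N
37.5 μN = 0.0000375 N
98.8 mN = 0.0988 N

98.8 mN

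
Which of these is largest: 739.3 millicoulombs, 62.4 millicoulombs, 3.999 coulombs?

3.999 coulombs

739.3 millicoulombs = 0.7393 coulombs
62.4 millicoulombs = 0.0624 coulombs
3.999 coulombs = 3.999 coulombs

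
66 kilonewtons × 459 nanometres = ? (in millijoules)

30.294 millijoules

66e3 × 459e-9 = 30294e-6 J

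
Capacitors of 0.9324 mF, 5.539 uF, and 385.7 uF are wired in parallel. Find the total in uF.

1323.639 uF

In uF:
  0.9324 mF = 0.9324 × 10³ uF = 932.4
  5.539 uF → 5.539
  385.7 uF → 385.7
Sum: 932.4 + 5.539 + 385.7 = 1323.639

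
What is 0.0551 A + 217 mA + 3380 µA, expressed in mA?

275.48 mA

In mA:
  0.0551 A = 0.0551e3 mA = 55.1
  217 mA → 217
  3380 µA = 3380e-3 mA = 3.38
Sum: 55.1 + 217 + 3.38 = 275.48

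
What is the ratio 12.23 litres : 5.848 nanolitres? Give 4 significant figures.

2091000000

(12.23) / (5.848 × 10^-9) = 2.0913 × 10^9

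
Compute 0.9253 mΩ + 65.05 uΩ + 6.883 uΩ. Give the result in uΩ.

In uΩ:
  0.9253 mΩ = 0.9253e3 uΩ = 925.3
  65.05 uΩ → 65.05
  6.883 uΩ → 6.883
Sum: 925.3 + 65.05 + 6.883 = 997.233

997.233 uΩ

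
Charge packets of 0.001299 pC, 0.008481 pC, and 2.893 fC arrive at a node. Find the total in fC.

In fC:
  0.001299 pC = 0.001299 × 10^3 fC = 1.299
  0.008481 pC = 0.008481 × 10^3 fC = 8.481
  2.893 fC → 2.893
Sum: 1.299 + 8.481 + 2.893 = 12.673

12.673 fC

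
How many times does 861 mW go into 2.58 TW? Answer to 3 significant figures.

(2.58e12) / (861e-3) = 0.002997e15

3000000000000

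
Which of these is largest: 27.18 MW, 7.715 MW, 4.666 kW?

27.18 MW

27.18 MW = 27180000 W
7.715 MW = 7715000 W
4.666 kW = 4666 W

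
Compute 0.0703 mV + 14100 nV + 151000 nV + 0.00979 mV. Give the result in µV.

245.19 µV

In µV:
  0.0703 mV = 0.0703 × 10^3 µV = 70.3
  14100 nV = 14100 × 10^-3 µV = 14.1
  151000 nV = 151000 × 10^-3 µV = 151
  0.00979 mV = 0.00979 × 10^3 µV = 9.79
Sum: 70.3 + 14.1 + 151 + 9.79 = 245.19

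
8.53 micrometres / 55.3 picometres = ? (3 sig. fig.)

(8.53 × 10^-6) / (55.3 × 10^-12) = 0.1542 × 10^6

154000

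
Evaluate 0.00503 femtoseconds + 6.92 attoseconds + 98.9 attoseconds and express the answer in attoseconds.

110.85 attoseconds

In attoseconds:
  0.00503 femtoseconds = 0.00503e3 attoseconds = 5.03
  6.92 attoseconds → 6.92
  98.9 attoseconds → 98.9
Sum: 5.03 + 6.92 + 98.9 = 110.85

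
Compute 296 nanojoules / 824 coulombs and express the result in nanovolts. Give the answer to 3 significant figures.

0.359 nanovolts

(296 × 10^-9) / (824) = 0.35922 × 10^-9 V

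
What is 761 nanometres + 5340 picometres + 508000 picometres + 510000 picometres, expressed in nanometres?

In nanometres:
  761 nanometres → 761
  5340 picometres = 5340 × 10⁻³ nanometres = 5.34
  508000 picometres = 508000 × 10⁻³ nanometres = 508
  510000 picometres = 510000 × 10⁻³ nanometres = 510
Sum: 761 + 5.34 + 508 + 510 = 1784.34

1784.34 nanometres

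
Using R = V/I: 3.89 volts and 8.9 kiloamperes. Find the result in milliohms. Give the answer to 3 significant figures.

0.437 milliohms

(3.89) / (8.9 × 10^3) = 0.43708 × 10^-3 Ω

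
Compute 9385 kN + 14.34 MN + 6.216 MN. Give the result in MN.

29.941 MN

In MN:
  9385 kN = 9385e-3 MN = 9.385
  14.34 MN → 14.34
  6.216 MN → 6.216
Sum: 9.385 + 14.34 + 6.216 = 29.941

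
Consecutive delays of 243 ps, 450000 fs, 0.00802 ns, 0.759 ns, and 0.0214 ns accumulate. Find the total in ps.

1481.42 ps

In ps:
  243 ps → 243
  450000 fs = 450000 × 10^-3 ps = 450
  0.00802 ns = 0.00802 × 10^3 ps = 8.02
  0.759 ns = 0.759 × 10^3 ps = 759
  0.0214 ns = 0.0214 × 10^3 ps = 21.4
Sum: 243 + 450 + 8.02 + 759 + 21.4 = 1481.42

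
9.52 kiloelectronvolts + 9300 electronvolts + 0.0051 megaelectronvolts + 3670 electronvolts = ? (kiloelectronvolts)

In kiloelectronvolts:
  9.52 kiloelectronvolts → 9.52
  9300 electronvolts = 9300e-3 kiloelectronvolts = 9.3
  0.0051 megaelectronvolts = 0.0051e3 kiloelectronvolts = 5.1
  3670 electronvolts = 3670e-3 kiloelectronvolts = 3.67
Sum: 9.52 + 9.3 + 5.1 + 3.67 = 27.59

27.59 kiloelectronvolts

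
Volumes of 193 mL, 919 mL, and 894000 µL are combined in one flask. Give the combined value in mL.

2006 mL

In mL:
  193 mL → 193
  919 mL → 919
  894000 µL = 894000e-3 mL = 894
Sum: 193 + 919 + 894 = 2006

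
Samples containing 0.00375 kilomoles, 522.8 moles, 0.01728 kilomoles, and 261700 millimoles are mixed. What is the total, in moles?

805.53 moles

In moles:
  0.00375 kilomoles = 0.00375e3 moles = 3.75
  522.8 moles → 522.8
  0.01728 kilomoles = 0.01728e3 moles = 17.28
  261700 millimoles = 261700e-3 moles = 261.7
Sum: 3.75 + 522.8 + 17.28 + 261.7 = 805.53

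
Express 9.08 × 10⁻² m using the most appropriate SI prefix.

90.8 mm

= 90.8 × 10⁻³ m; 10⁻³ is milli.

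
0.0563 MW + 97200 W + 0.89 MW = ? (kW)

In kW:
  0.0563 MW = 0.0563 × 10³ kW = 56.3
  97200 W = 97200 × 10⁻³ kW = 97.2
  0.89 MW = 0.89 × 10³ kW = 890
Sum: 56.3 + 97.2 + 890 = 1043.5

1043.5 kW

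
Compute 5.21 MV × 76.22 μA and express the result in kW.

5.21e6 × 76.22e-6 = 397.1062 W

0.3971062 kW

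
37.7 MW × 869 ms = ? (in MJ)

32.7613 MJ

37.7 × 10^6 × 869 × 10^-3 = 32761.3 × 10^3 J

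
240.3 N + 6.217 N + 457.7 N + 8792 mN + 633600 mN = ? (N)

In N:
  240.3 N → 240.3
  6.217 N → 6.217
  457.7 N → 457.7
  8792 mN = 8792 × 10⁻³ N = 8.792
  633600 mN = 633600 × 10⁻³ N = 633.6
Sum: 240.3 + 6.217 + 457.7 + 8.792 + 633.6 = 1346.609

1346.609 N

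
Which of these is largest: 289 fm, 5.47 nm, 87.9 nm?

87.9 nm

289 fm = 0.000000000000289 m
5.47 nm = 0.00000000547 m
87.9 nm = 0.0000000879 m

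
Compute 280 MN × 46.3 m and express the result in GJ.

280 × 10^6 × 46.3 = 12964 × 10^6 J

12.964 GJ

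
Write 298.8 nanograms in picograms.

298800 picograms

nano = 10⁻⁹, pico = 10⁻¹²; factor is 10³.
298.8 × 10³ = 298800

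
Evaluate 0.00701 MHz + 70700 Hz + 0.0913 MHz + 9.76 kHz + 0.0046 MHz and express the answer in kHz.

In kHz:
  0.00701 MHz = 0.00701 × 10^3 kHz = 7.01
  70700 Hz = 70700 × 10^-3 kHz = 70.7
  0.0913 MHz = 0.0913 × 10^3 kHz = 91.3
  9.76 kHz → 9.76
  0.0046 MHz = 0.0046 × 10^3 kHz = 4.6
Sum: 7.01 + 70.7 + 91.3 + 9.76 + 4.6 = 183.37

183.37 kHz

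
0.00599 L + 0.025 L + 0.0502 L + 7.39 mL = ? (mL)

88.58 mL

In mL:
  0.00599 L = 0.00599 × 10³ mL = 5.99
  0.025 L = 0.025 × 10³ mL = 25
  0.0502 L = 0.0502 × 10³ mL = 50.2
  7.39 mL → 7.39
Sum: 5.99 + 25 + 50.2 + 7.39 = 88.58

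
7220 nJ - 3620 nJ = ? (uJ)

3.6 uJ

In uJ:
  7220 nJ = 7220 × 10⁻³ uJ = 7.22
  3620 nJ = 3620 × 10⁻³ uJ = 3.62
Difference: 7.22 - 3.62 = 3.6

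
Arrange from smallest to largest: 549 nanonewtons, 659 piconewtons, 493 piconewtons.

493 piconewtons < 659 piconewtons < 549 nanonewtons

549 nanonewtons = 0.000000549 newtons
659 piconewtons = 0.000000000659 newtons
493 piconewtons = 0.000000000493 newtons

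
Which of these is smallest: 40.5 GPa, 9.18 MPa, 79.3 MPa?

9.18 MPa

40.5 GPa = 40500000000 Pa
9.18 MPa = 9180000 Pa
79.3 MPa = 79300000 Pa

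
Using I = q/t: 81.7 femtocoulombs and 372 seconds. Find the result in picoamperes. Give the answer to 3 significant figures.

0.000220 picoamperes

(81.7 × 10^-15) / (372) = 0.21962 × 10^-15 A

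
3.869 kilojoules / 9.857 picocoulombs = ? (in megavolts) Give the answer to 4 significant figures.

(3.869 × 10³) / (9.857 × 10⁻¹²) = 0.392513 × 10¹⁵ V

392500000 megavolts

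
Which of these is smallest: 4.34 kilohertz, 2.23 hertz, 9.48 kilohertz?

4.34 kilohertz = 4340 hertz
2.23 hertz = 2.23 hertz
9.48 kilohertz = 9480 hertz

2.23 hertz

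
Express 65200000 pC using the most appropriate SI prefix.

= 65.2e-6 C; 1e-6 is micro.

65.2 μC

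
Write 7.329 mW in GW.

milli = 10⁻³, giga = 10⁹; factor is 10⁻¹².
7.329 × 10⁻¹² = 0.000000000007329

0.000000000007329 GW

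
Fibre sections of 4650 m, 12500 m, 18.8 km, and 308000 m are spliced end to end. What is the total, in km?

343.95 km

In km:
  4650 m = 4650e-3 km = 4.65
  12500 m = 12500e-3 km = 12.5
  18.8 km → 18.8
  308000 m = 308000e-3 km = 308
Sum: 4.65 + 12.5 + 18.8 + 308 = 343.95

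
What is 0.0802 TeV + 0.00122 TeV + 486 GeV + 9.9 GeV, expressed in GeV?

577.32 GeV

In GeV:
  0.0802 TeV = 0.0802 × 10³ GeV = 80.2
  0.00122 TeV = 0.00122 × 10³ GeV = 1.22
  486 GeV → 486
  9.9 GeV → 9.9
Sum: 80.2 + 1.22 + 486 + 9.9 = 577.32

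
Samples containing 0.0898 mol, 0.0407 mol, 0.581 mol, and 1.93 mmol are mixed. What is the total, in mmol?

In mmol:
  0.0898 mol = 0.0898e3 mmol = 89.8
  0.0407 mol = 0.0407e3 mmol = 40.7
  0.581 mol = 0.581e3 mmol = 581
  1.93 mmol → 1.93
Sum: 89.8 + 40.7 + 581 + 1.93 = 713.43

713.43 mmol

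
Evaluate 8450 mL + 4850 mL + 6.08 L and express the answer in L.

In L:
  8450 mL = 8450 × 10^-3 L = 8.45
  4850 mL = 4850 × 10^-3 L = 4.85
  6.08 L → 6.08
Sum: 8.45 + 4.85 + 6.08 = 19.38

19.38 L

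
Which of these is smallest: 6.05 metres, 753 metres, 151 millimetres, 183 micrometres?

6.05 metres = 6.05 metres
753 metres = 753 metres
151 millimetres = 0.151 metres
183 micrometres = 0.000183 metres

183 micrometres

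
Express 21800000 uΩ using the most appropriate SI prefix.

21.8 Ω

= 21.8 Ω; mantissa already in [1, 1000).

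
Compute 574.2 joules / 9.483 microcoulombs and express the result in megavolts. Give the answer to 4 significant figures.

(574.2) / (9.483 × 10⁻⁶) = 60.5505 × 10⁶ V

60.55 megavolts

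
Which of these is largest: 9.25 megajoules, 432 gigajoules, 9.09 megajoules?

432 gigajoules

9.25 megajoules = 9250000 joules
432 gigajoules = 432000000000 joules
9.09 megajoules = 9090000 joules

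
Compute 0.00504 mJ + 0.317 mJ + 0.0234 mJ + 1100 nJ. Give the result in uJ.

In uJ:
  0.00504 mJ = 0.00504 × 10^3 uJ = 5.04
  0.317 mJ = 0.317 × 10^3 uJ = 317
  0.0234 mJ = 0.0234 × 10^3 uJ = 23.4
  1100 nJ = 1100 × 10^-3 uJ = 1.1
Sum: 5.04 + 317 + 23.4 + 1.1 = 346.54

346.54 uJ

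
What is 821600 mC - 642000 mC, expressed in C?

179.6 C

In C:
  821600 mC = 821600 × 10^-3 C = 821.6
  642000 mC = 642000 × 10^-3 C = 642
Difference: 821.6 - 642 = 179.6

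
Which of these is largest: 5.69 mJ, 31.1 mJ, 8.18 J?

8.18 J

5.69 mJ = 0.00569 J
31.1 mJ = 0.0311 J
8.18 J = 8.18 J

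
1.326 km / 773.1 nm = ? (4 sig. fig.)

(1.326 × 10³) / (773.1 × 10⁻⁹) = 0.0017152 × 10¹²

1715000000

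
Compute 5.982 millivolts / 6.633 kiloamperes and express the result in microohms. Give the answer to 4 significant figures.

(5.982e-3) / (6.633e3) = 0.901854e-6 Ω

0.9019 microohms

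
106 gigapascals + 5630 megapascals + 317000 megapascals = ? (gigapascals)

428.63 gigapascals

In gigapascals:
  106 gigapascals → 106
  5630 megapascals = 5630 × 10⁻³ gigapascals = 5.63
  317000 megapascals = 317000 × 10⁻³ gigapascals = 317
Sum: 106 + 5.63 + 317 = 428.63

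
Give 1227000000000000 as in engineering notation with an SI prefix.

1.227 ms

= 1.227e-3 s; 1e-3 is milli.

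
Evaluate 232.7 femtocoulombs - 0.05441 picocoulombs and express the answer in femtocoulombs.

178.29 femtocoulombs

In femtocoulombs:
  232.7 femtocoulombs → 232.7
  0.05441 picocoulombs = 0.05441e3 femtocoulombs = 54.41
Difference: 232.7 - 54.41 = 178.29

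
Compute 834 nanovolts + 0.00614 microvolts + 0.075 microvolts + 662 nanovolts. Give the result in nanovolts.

1577.14 nanovolts

In nanovolts:
  834 nanovolts → 834
  0.00614 microvolts = 0.00614 × 10^3 nanovolts = 6.14
  0.075 microvolts = 0.075 × 10^3 nanovolts = 75
  662 nanovolts → 662
Sum: 834 + 6.14 + 75 + 662 = 1577.14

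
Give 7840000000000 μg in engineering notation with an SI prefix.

= 7.84e6 g; 1e6 is mega.

7.84 Mg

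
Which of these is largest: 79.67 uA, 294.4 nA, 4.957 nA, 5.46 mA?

5.46 mA

79.67 uA = 0.00007967 A
294.4 nA = 0.0000002944 A
4.957 nA = 0.000000004957 A
5.46 mA = 0.00546 A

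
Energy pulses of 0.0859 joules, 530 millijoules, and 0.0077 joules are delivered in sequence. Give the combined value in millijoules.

623.6 millijoules

In millijoules:
  0.0859 joules = 0.0859 × 10³ millijoules = 85.9
  530 millijoules → 530
  0.0077 joules = 0.0077 × 10³ millijoules = 7.7
Sum: 85.9 + 530 + 7.7 = 623.6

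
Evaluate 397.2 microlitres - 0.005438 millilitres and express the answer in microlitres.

In microlitres:
  397.2 microlitres → 397.2
  0.005438 millilitres = 0.005438e3 microlitres = 5.438
Difference: 397.2 - 5.438 = 391.762

391.762 microlitres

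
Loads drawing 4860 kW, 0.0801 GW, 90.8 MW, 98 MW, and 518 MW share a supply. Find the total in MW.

In MW:
  4860 kW = 4860 × 10⁻³ MW = 4.86
  0.0801 GW = 0.0801 × 10³ MW = 80.1
  90.8 MW → 90.8
  98 MW → 98
  518 MW → 518
Sum: 4.86 + 80.1 + 90.8 + 98 + 518 = 791.76

791.76 MW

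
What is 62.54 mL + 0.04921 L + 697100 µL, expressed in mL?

808.85 mL

In mL:
  62.54 mL → 62.54
  0.04921 L = 0.04921 × 10³ mL = 49.21
  697100 µL = 697100 × 10⁻³ mL = 697.1
Sum: 62.54 + 49.21 + 697.1 = 808.85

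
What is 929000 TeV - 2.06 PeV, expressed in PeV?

926.94 PeV

In PeV:
  929000 TeV = 929000 × 10^-3 PeV = 929
  2.06 PeV → 2.06
Difference: 929 - 2.06 = 926.94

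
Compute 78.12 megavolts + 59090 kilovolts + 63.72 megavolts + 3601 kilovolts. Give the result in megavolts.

204.531 megavolts

In megavolts:
  78.12 megavolts → 78.12
  59090 kilovolts = 59090 × 10^-3 megavolts = 59.09
  63.72 megavolts → 63.72
  3601 kilovolts = 3601 × 10^-3 megavolts = 3.601
Sum: 78.12 + 59.09 + 63.72 + 3.601 = 204.531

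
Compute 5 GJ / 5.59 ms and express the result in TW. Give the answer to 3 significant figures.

0.894 TW

(5e9) / (5.59e-3) = 0.89445e12 W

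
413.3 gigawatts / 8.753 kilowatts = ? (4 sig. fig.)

(413.3 × 10^9) / (8.753 × 10^3) = 47.218 × 10^6

47220000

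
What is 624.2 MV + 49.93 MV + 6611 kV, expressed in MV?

In MV:
  624.2 MV → 624.2
  49.93 MV → 49.93
  6611 kV = 6611 × 10^-3 MV = 6.611
Sum: 624.2 + 49.93 + 6.611 = 680.741

680.741 MV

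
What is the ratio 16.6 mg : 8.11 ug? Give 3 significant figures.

2050

(16.6 × 10^-3) / (8.11 × 10^-6) = 2.047 × 10^3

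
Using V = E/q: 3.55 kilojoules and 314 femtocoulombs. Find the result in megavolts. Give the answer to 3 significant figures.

(3.55e3) / (314e-15) = 0.011306e18 V

11300000000 megavolts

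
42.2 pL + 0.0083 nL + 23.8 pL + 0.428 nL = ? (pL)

In pL:
  42.2 pL → 42.2
  0.0083 nL = 0.0083e3 pL = 8.3
  23.8 pL → 23.8
  0.428 nL = 0.428e3 pL = 428
Sum: 42.2 + 8.3 + 23.8 + 428 = 502.3

502.3 pL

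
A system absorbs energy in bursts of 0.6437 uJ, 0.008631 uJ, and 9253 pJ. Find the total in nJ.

661.584 nJ

In nJ:
  0.6437 uJ = 0.6437 × 10^3 nJ = 643.7
  0.008631 uJ = 0.008631 × 10^3 nJ = 8.631
  9253 pJ = 9253 × 10^-3 nJ = 9.253
Sum: 643.7 + 8.631 + 9.253 = 661.584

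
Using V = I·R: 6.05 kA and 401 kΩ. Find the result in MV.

2426.05 MV

6.05 × 10³ × 401 × 10³ = 2426.05 × 10⁶ V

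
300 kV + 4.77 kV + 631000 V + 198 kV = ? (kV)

1133.77 kV

In kV:
  300 kV → 300
  4.77 kV → 4.77
  631000 V = 631000 × 10^-3 kV = 631
  198 kV → 198
Sum: 300 + 4.77 + 631 + 198 = 1133.77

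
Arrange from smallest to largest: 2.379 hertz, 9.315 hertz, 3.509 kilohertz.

2.379 hertz = 2.379 hertz
9.315 hertz = 9.315 hertz
3.509 kilohertz = 3509 hertz

2.379 hertz < 9.315 hertz < 3.509 kilohertz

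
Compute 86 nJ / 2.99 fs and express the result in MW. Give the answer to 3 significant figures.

28.8 MW

(86e-9) / (2.99e-15) = 28.763e6 W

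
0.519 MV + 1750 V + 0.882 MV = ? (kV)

In kV:
  0.519 MV = 0.519 × 10^3 kV = 519
  1750 V = 1750 × 10^-3 kV = 1.75
  0.882 MV = 0.882 × 10^3 kV = 882
Sum: 519 + 1.75 + 882 = 1402.75

1402.75 kV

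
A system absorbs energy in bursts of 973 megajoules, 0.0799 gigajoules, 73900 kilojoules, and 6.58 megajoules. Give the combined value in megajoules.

In megajoules:
  973 megajoules → 973
  0.0799 gigajoules = 0.0799 × 10³ megajoules = 79.9
  73900 kilojoules = 73900 × 10⁻³ megajoules = 73.9
  6.58 megajoules → 6.58
Sum: 973 + 79.9 + 73.9 + 6.58 = 1133.38

1133.38 megajoules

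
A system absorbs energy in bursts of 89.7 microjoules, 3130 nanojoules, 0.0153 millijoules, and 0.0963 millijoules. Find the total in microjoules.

204.43 microjoules

In microjoules:
  89.7 microjoules → 89.7
  3130 nanojoules = 3130 × 10^-3 microjoules = 3.13
  0.0153 millijoules = 0.0153 × 10^3 microjoules = 15.3
  0.0963 millijoules = 0.0963 × 10^3 microjoules = 96.3
Sum: 89.7 + 3.13 + 15.3 + 96.3 = 204.43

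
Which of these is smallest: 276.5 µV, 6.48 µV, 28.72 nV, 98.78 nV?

28.72 nV

276.5 µV = 0.0002765 V
6.48 µV = 0.00000648 V
28.72 nV = 0.00000002872 V
98.78 nV = 0.00000009878 V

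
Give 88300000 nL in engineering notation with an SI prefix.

= 88.3e-3 L; 1e-3 is milli.

88.3 mL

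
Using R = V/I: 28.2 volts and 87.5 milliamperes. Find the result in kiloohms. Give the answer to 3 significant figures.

0.322 kiloohms

(28.2) / (87.5 × 10^-3) = 0.32229 × 10^3 Ω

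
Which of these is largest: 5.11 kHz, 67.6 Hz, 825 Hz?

5.11 kHz

5.11 kHz = 5110 Hz
67.6 Hz = 67.6 Hz
825 Hz = 825 Hz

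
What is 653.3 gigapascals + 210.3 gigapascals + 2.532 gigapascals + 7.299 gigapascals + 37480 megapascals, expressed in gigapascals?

910.911 gigapascals

In gigapascals:
  653.3 gigapascals → 653.3
  210.3 gigapascals → 210.3
  2.532 gigapascals → 2.532
  7.299 gigapascals → 7.299
  37480 megapascals = 37480e-3 gigapascals = 37.48
Sum: 653.3 + 210.3 + 2.532 + 7.299 + 37.48 = 910.911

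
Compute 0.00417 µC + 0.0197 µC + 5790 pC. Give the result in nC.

In nC:
  0.00417 µC = 0.00417e3 nC = 4.17
  0.0197 µC = 0.0197e3 nC = 19.7
  5790 pC = 5790e-3 nC = 5.79
Sum: 4.17 + 19.7 + 5.79 = 29.66

29.66 nC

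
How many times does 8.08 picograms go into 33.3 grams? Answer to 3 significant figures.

(33.3) / (8.08e-12) = 4.121e12

4120000000000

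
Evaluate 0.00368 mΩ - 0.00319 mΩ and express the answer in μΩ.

0.49 μΩ

In μΩ:
  0.00368 mΩ = 0.00368 × 10³ μΩ = 3.68
  0.00319 mΩ = 0.00319 × 10³ μΩ = 3.19
Difference: 3.68 - 3.19 = 0.49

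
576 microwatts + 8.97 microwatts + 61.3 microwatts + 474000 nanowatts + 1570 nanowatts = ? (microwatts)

1121.84 microwatts

In microwatts:
  576 microwatts → 576
  8.97 microwatts → 8.97
  61.3 microwatts → 61.3
  474000 nanowatts = 474000 × 10⁻³ microwatts = 474
  1570 nanowatts = 1570 × 10⁻³ microwatts = 1.57
Sum: 576 + 8.97 + 61.3 + 474 + 1.57 = 1121.84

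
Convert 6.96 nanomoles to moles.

0.00000000696 moles

nano = 1e-9, (no prefix) = 1e0; factor is 1e-9.
6.96 × 1e-9 = 0.00000000696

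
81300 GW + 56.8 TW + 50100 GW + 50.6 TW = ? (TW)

In TW:
  81300 GW = 81300 × 10^-3 TW = 81.3
  56.8 TW → 56.8
  50100 GW = 50100 × 10^-3 TW = 50.1
  50.6 TW → 50.6
Sum: 81.3 + 56.8 + 50.1 + 50.6 = 238.8

238.8 TW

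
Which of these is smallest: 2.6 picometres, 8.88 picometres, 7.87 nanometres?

2.6 picometres = 0.0000000000026 metres
8.88 picometres = 0.00000000000888 metres
7.87 nanometres = 0.00000000787 metres

2.6 picometres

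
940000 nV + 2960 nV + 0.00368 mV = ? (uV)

In uV:
  940000 nV = 940000 × 10^-3 uV = 940
  2960 nV = 2960 × 10^-3 uV = 2.96
  0.00368 mV = 0.00368 × 10^3 uV = 3.68
Sum: 940 + 2.96 + 3.68 = 946.64

946.64 uV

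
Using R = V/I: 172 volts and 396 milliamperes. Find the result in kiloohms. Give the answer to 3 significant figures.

(172) / (396e-3) = 0.43434e3 Ω

0.434 kiloohms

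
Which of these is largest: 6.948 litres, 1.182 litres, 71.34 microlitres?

6.948 litres

6.948 litres = 6.948 litres
1.182 litres = 1.182 litres
71.34 microlitres = 0.00007134 litres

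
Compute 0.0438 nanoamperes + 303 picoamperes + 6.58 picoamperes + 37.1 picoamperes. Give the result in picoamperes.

390.48 picoamperes

In picoamperes:
  0.0438 nanoamperes = 0.0438 × 10³ picoamperes = 43.8
  303 picoamperes → 303
  6.58 picoamperes → 6.58
  37.1 picoamperes → 37.1
Sum: 43.8 + 303 + 6.58 + 37.1 = 390.48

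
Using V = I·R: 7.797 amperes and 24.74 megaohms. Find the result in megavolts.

192.89778 megavolts

7.797 × 24.74 × 10^6 = 192.89778 × 10^6 V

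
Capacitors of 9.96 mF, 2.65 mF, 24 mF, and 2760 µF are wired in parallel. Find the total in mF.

In mF:
  9.96 mF → 9.96
  2.65 mF → 2.65
  24 mF → 24
  2760 µF = 2760 × 10⁻³ mF = 2.76
Sum: 9.96 + 2.65 + 24 + 2.76 = 39.37

39.37 mF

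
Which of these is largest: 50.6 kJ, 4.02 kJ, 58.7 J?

50.6 kJ = 50600 J
4.02 kJ = 4020 J
58.7 J = 58.7 J

50.6 kJ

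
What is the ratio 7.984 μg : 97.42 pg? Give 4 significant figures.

(7.984 × 10⁻⁶) / (97.42 × 10⁻¹²) = 0.081954 × 10⁶

81950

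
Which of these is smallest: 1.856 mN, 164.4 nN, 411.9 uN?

164.4 nN

1.856 mN = 0.001856 N
164.4 nN = 0.0000001644 N
411.9 uN = 0.0004119 N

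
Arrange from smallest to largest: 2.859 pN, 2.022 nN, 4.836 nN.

2.859 pN = 0.000000000002859 N
2.022 nN = 0.000000002022 N
4.836 nN = 0.000000004836 N

2.859 pN < 2.022 nN < 4.836 nN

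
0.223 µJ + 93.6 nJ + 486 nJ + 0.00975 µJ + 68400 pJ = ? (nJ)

880.75 nJ

In nJ:
  0.223 µJ = 0.223 × 10^3 nJ = 223
  93.6 nJ → 93.6
  486 nJ → 486
  0.00975 µJ = 0.00975 × 10^3 nJ = 9.75
  68400 pJ = 68400 × 10^-3 nJ = 68.4
Sum: 223 + 93.6 + 486 + 9.75 + 68.4 = 880.75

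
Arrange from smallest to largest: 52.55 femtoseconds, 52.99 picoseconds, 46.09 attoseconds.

46.09 attoseconds < 52.55 femtoseconds < 52.99 picoseconds

52.55 femtoseconds = 0.00000000000005255 seconds
52.99 picoseconds = 0.00000000005299 seconds
46.09 attoseconds = 0.00000000000000004609 seconds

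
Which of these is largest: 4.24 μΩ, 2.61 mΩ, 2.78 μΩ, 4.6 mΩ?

4.6 mΩ

4.24 μΩ = 0.00000424 Ω
2.61 mΩ = 0.00261 Ω
2.78 μΩ = 0.00000278 Ω
4.6 mΩ = 0.0046 Ω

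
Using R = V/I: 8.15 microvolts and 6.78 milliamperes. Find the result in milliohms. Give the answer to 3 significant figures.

(8.15 × 10⁻⁶) / (6.78 × 10⁻³) = 1.2021 × 10⁻³ Ω

1.20 milliohms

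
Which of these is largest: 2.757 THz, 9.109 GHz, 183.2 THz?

2.757 THz = 2757000000000 Hz
9.109 GHz = 9109000000 Hz
183.2 THz = 183200000000000 Hz

183.2 THz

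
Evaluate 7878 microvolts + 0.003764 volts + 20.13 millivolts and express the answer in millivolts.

31.772 millivolts

In millivolts:
  7878 microvolts = 7878 × 10^-3 millivolts = 7.878
  0.003764 volts = 0.003764 × 10^3 millivolts = 3.764
  20.13 millivolts → 20.13
Sum: 7.878 + 3.764 + 20.13 = 31.772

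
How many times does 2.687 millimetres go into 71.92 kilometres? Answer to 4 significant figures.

(71.92 × 10^3) / (2.687 × 10^-3) = 26.766 × 10^6

26770000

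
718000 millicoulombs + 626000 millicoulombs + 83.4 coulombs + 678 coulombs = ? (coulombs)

In coulombs:
  718000 millicoulombs = 718000 × 10^-3 coulombs = 718
  626000 millicoulombs = 626000 × 10^-3 coulombs = 626
  83.4 coulombs → 83.4
  678 coulombs → 678
Sum: 718 + 626 + 83.4 + 678 = 2105.4

2105.4 coulombs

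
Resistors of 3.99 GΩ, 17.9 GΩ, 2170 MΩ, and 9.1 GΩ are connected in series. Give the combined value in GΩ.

33.16 GΩ

In GΩ:
  3.99 GΩ → 3.99
  17.9 GΩ → 17.9
  2170 MΩ = 2170 × 10⁻³ GΩ = 2.17
  9.1 GΩ → 9.1
Sum: 3.99 + 17.9 + 2.17 + 9.1 = 33.16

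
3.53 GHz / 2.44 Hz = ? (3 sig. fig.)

1450000000

(3.53e9) / (2.44) = 1.447e9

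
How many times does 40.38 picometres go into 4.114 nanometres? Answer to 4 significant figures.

(4.114 × 10^-9) / (40.38 × 10^-12) = 0.10188 × 10^3

101.9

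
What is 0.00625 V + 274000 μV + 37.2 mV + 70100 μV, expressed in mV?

387.55 mV

In mV:
  0.00625 V = 0.00625 × 10^3 mV = 6.25
  274000 μV = 274000 × 10^-3 mV = 274
  37.2 mV → 37.2
  70100 μV = 70100 × 10^-3 mV = 70.1
Sum: 6.25 + 274 + 37.2 + 70.1 = 387.55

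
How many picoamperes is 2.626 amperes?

(no prefix) = 10^0, pico = 10^-12; factor is 10^12.
2.626 × 10^12 = 2626000000000

2626000000000 picoamperes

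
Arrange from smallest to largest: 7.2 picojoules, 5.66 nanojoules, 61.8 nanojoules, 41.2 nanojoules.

7.2 picojoules = 0.0000000000072 joules
5.66 nanojoules = 0.00000000566 joules
61.8 nanojoules = 0.0000000618 joules
41.2 nanojoules = 0.0000000412 joules

7.2 picojoules < 5.66 nanojoules < 41.2 nanojoules < 61.8 nanojoules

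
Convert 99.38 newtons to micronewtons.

99380000 micronewtons

(no prefix) = 1e0, micro = 1e-6; factor is 1e6.
99.38 × 1e6 = 99380000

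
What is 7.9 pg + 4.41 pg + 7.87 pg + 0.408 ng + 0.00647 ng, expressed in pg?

In pg:
  7.9 pg → 7.9
  4.41 pg → 4.41
  7.87 pg → 7.87
  0.408 ng = 0.408e3 pg = 408
  0.00647 ng = 0.00647e3 pg = 6.47
Sum: 7.9 + 4.41 + 7.87 + 408 + 6.47 = 434.65

434.65 pg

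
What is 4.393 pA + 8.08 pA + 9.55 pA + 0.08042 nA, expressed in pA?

In pA:
  4.393 pA → 4.393
  8.08 pA → 8.08
  9.55 pA → 9.55
  0.08042 nA = 0.08042 × 10³ pA = 80.42
Sum: 4.393 + 8.08 + 9.55 + 80.42 = 102.443

102.443 pA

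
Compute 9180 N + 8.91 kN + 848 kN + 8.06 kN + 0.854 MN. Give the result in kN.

In kN:
  9180 N = 9180e-3 kN = 9.18
  8.91 kN → 8.91
  848 kN → 848
  8.06 kN → 8.06
  0.854 MN = 0.854e3 kN = 854
Sum: 9.18 + 8.91 + 848 + 8.06 + 854 = 1728.15

1728.15 kN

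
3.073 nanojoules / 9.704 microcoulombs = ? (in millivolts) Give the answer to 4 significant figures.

0.3167 millivolts

(3.073e-9) / (9.704e-6) = 0.316674e-3 V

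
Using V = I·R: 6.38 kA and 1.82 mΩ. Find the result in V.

6.38 × 10³ × 1.82 × 10⁻³ = 11.6116 V

11.6116 V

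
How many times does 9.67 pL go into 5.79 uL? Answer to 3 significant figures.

(5.79 × 10^-6) / (9.67 × 10^-12) = 0.5988 × 10^6

599000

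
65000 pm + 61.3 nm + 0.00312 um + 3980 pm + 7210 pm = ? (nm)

140.61 nm

In nm:
  65000 pm = 65000 × 10^-3 nm = 65
  61.3 nm → 61.3
  0.00312 um = 0.00312 × 10^3 nm = 3.12
  3980 pm = 3980 × 10^-3 nm = 3.98
  7210 pm = 7210 × 10^-3 nm = 7.21
Sum: 65 + 61.3 + 3.12 + 3.98 + 7.21 = 140.61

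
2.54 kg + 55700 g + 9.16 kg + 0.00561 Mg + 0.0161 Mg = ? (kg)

In kg:
  2.54 kg → 2.54
  55700 g = 55700 × 10⁻³ kg = 55.7
  9.16 kg → 9.16
  0.00561 Mg = 0.00561 × 10³ kg = 5.61
  0.0161 Mg = 0.0161 × 10³ kg = 16.1
Sum: 2.54 + 55.7 + 9.16 + 5.61 + 16.1 = 89.11

89.11 kg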